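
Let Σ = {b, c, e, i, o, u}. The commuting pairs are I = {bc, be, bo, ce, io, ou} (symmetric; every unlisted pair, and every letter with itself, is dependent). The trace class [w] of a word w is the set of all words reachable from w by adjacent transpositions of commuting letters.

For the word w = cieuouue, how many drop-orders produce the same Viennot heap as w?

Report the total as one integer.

4

drop 0:c onto floor
drop 1:i onto {0:c}
drop 2:e onto {1:i}
drop 3:u onto {2:e}
drop 4:o onto {2:e}
drop 5:u onto {3:u}
drop 6:u onto {5:u}
drop 7:e onto {4:o, 6:u}
ground layer = {0:c}
drop-orders for the pieces not yet dropped (sum over which currently-grounded one goes next):
  1 to go: {7} 1
  2 to go: {4,7} 1  {6,7} 1
  3 to go: {4,6,7} 2  {5,6,7} 1
  4 to go: {3,5,6,7} 1  {4,5,6,7} 3
  5 to go: {3,4,5,6,7} 4
  6 to go: {2,3,4,5,6,7} 4
  if 0:c drops first: 4 orders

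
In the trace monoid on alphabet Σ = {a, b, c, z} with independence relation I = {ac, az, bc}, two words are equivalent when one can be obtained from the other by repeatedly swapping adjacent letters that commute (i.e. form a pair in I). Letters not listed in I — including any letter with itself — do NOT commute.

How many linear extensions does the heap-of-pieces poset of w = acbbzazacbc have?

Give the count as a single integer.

139

0(a) covers ∅
1(c) covers ∅
2(b) covers 0:a
3(b) covers 2:b
4(z) covers 1:c, 3:b
5(a) covers 3:b
6(z) covers 4:z
7(a) covers 5:a
8(c) covers 6:z
9(b) covers 6:z, 7:a
10(c) covers 8:c
floor of heap: 0:a, 1:c
completions by unplaced set U, small U first (add the entries for U minus each lowest piece of U):
  |U|=1: {9}:1  {10}:1
  |U|=2: {7,9}:1  {8,10}:1  {9,10}:2
  |U|=3: {5,7,9}:1  {7,9,10}:3  {8,9,10}:3
  |U|=4: {5,7,9,10}:4  {6,8,9,10}:3  {7,8,9,10}:6
  |U|=5: {4,6,8,9,10}:3  {5,7,8,9,10}:10  {6,7,8,9,10}:9
  |U|=6: {1,4,6,8,9,10}:3  {4,6,7,8,9,10}:12  {5,6,7,8,9,10}:19
  |U|=7: {1,4,6,7,8,9,10}:15  {4,5,6,7,8,9,10}:31
  |U|=8: {1,4,5,6,7,8,9,10}:46  {3,4,5,6,7,8,9,10}:31
  |U|=9: {1,3,4,5,6,7,8,9,10}:77  {2,3,4,5,6,7,8,9,10}:31
  start at 0(a): 108
  start at 1(c): 31
sum over floor = 139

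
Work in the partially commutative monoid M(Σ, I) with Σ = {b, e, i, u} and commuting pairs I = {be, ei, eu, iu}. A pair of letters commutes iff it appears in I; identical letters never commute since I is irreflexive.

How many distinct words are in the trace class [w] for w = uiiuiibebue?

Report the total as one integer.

#0=u has no predecessor
#1=i has no predecessor
#2=i depends on [1:i]
#3=u depends on [0:u]
#4=i depends on [2:i]
#5=i depends on [4:i]
#6=b depends on [3:u, 5:i]
#7=e has no predecessor
#8=b depends on [6:b]
#9=u depends on [8:b]
#10=e depends on [7:e]
sources: [0:u, 1:i, 7:e]
N(rest) = Σ N(rest − s) over sources s of rest; N(one piece) = 1:
  size 1 → [9]=1  [10]=1
  size 2 → [7,10]=1  [8,9]=1  [9,10]=2
  size 3 → [6,8,9]=1  [7,9,10]=3  [8,9,10]=3
  size 4 → [3,6,8,9]=1  [5,6,8,9]=1  [6,8,9,10]=4  [7,8,9,10]=6
  size 5 → [0,3,6,8,9]=1  [3,5,6,8,9]=2  [3,6,8,9,10]=5  [4,5,6,8,9]=1  [5,6,8,9,10]=5  [6,7,8,9,10]=10
  size 6 → [0,3,5,6,8,9]=3  [0,3,6,8,9,10]=6  [2,4,5,6,8,9]=1  [3,4,5,6,8,9]=3  [3,5,6,8,9,10]=12  [3,6,7,8,9,10]=15  [4,5,6,8,9,10]=6  [5,6,7,8,9,10]=15
  size 7 → [0,3,4,5,6,8,9]=6  [0,3,5,6,8,9,10]=21  [0,3,6,7,8,9,10]=21  [1,2,4,5,6,8,9]=1  [2,3,4,5,6,8,9]=4  [2,4,5,6,8,9,10]=7  [3,4,5,6,8,9,10]=21  [3,5,6,7,8,9,10]=42  [4,5,6,7,8,9,10]=21
  size 8 → [0,2,3,4,5,6,8,9]=10  [0,3,4,5,6,8,9,10]=48  [0,3,5,6,7,8,9,10]=84  [1,2,3,4,5,6,8,9]=5  [1,2,4,5,6,8,9,10]=8  [2,3,4,5,6,8,9,10]=32  [2,4,5,6,7,8,9,10]=28  [3,4,5,6,7,8,9,10]=84
  size 9 → [0,1,2,3,4,5,6,8,9]=15  [0,2,3,4,5,6,8,9,10]=90  [0,3,4,5,6,7,8,9,10]=216  [1,2,3,4,5,6,8,9,10]=45  [1,2,4,5,6,7,8,9,10]=36  [2,3,4,5,6,7,8,9,10]=144
  first=0(u) contributes 225
  first=1(i) contributes 450
  first=7(e) contributes 150
|[w]| = 825

825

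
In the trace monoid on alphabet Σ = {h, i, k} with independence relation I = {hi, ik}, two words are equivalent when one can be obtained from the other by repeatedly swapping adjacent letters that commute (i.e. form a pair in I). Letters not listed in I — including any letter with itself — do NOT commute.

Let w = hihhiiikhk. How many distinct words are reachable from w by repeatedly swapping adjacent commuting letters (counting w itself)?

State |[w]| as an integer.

210

0(h) covers ∅
1(i) covers ∅
2(h) covers 0:h
3(h) covers 2:h
4(i) covers 1:i
5(i) covers 4:i
6(i) covers 5:i
7(k) covers 3:h
8(h) covers 7:k
9(k) covers 8:h
floor of heap: 0:h, 1:i
completions by unplaced set U, small U first (add the entries for U minus each lowest piece of U):
  |U|=1: {6}:1  {9}:1
  |U|=2: {5,6}:1  {6,9}:2  {8,9}:1
  |U|=3: {4,5,6}:1  {5,6,9}:3  {6,8,9}:3  {7,8,9}:1
  |U|=4: {1,4,5,6}:1  {3,7,8,9}:1  {4,5,6,9}:4  {5,6,8,9}:6  {6,7,8,9}:4
  |U|=5: {1,4,5,6,9}:5  {2,3,7,8,9}:1  {3,6,7,8,9}:5  {4,5,6,8,9}:10  {5,6,7,8,9}:10
  |U|=6: {0,2,3,7,8,9}:1  {1,4,5,6,8,9}:15  {2,3,6,7,8,9}:6  {3,5,6,7,8,9}:15  {4,5,6,7,8,9}:20
  |U|=7: {0,2,3,6,7,8,9}:7  {1,4,5,6,7,8,9}:35  {2,3,5,6,7,8,9}:21  {3,4,5,6,7,8,9}:35
  |U|=8: {0,2,3,5,6,7,8,9}:28  {1,3,4,5,6,7,8,9}:70  {2,3,4,5,6,7,8,9}:56
  start at 0(h): 126
  start at 1(i): 84
sum over floor = 210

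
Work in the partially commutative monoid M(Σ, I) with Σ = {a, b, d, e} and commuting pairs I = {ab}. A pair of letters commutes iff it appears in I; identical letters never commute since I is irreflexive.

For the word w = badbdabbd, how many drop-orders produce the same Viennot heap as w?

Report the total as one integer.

6

#0=b has no predecessor
#1=a has no predecessor
#2=d depends on [0:b, 1:a]
#3=b depends on [2:d]
#4=d depends on [3:b]
#5=a depends on [4:d]
#6=b depends on [4:d]
#7=b depends on [6:b]
#8=d depends on [5:a, 7:b]
sources: [0:b, 1:a]
N(rest) = Σ N(rest − s) over sources s of rest; N(one piece) = 1:
  size 1 → [8]=1
  size 2 → [5,8]=1  [7,8]=1
  size 3 → [5,7,8]=2  [6,7,8]=1
  size 4 → [5,6,7,8]=3
  size 5 → [4,5,6,7,8]=3
  size 6 → [3,4,5,6,7,8]=3
  size 7 → [2,3,4,5,6,7,8]=3
  first=0(b) contributes 3
  first=1(a) contributes 3
|[w]| = 6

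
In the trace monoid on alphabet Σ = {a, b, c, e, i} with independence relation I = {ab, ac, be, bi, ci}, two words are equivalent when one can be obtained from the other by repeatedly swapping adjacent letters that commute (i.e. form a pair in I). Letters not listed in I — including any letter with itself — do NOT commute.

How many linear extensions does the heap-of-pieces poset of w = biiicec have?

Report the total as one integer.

10

0(b) covers ∅
1(i) covers ∅
2(i) covers 1:i
3(i) covers 2:i
4(c) covers 0:b
5(e) covers 3:i, 4:c
6(c) covers 5:e
floor of heap: 0:b, 1:i
completions by unplaced set U, small U first (add the entries for U minus each lowest piece of U):
  |U|=1: {6}:1
  |U|=2: {5,6}:1
  |U|=3: {3,5,6}:1  {4,5,6}:1
  |U|=4: {0,4,5,6}:1  {2,3,5,6}:1  {3,4,5,6}:2
  |U|=5: {0,3,4,5,6}:3  {1,2,3,5,6}:1  {2,3,4,5,6}:3
  start at 0(b): 4
  start at 1(i): 6
sum over floor = 10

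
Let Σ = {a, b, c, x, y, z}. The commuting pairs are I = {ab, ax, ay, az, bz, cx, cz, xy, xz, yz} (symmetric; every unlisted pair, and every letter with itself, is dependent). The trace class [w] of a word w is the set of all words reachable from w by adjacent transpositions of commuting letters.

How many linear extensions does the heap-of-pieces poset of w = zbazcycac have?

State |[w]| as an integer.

#0=z has no predecessor
#1=b has no predecessor
#2=a has no predecessor
#3=z depends on [0:z]
#4=c depends on [1:b, 2:a]
#5=y depends on [4:c]
#6=c depends on [5:y]
#7=a depends on [6:c]
#8=c depends on [7:a]
sources: [0:z, 1:b, 2:a]
N(rest) = Σ N(rest − s) over sources s of rest; N(one piece) = 1:
  size 1 → [3]=1  [8]=1
  size 2 → [0,3]=1  [3,8]=2  [7,8]=1
  size 3 → [0,3,8]=3  [3,7,8]=3  [6,7,8]=1
  size 4 → [0,3,7,8]=6  [3,6,7,8]=4  [5,6,7,8]=1
  size 5 → [0,3,6,7,8]=10  [3,5,6,7,8]=5  [4,5,6,7,8]=1
  size 6 → [0,3,5,6,7,8]=15  [1,4,5,6,7,8]=1  [2,4,5,6,7,8]=1  [3,4,5,6,7,8]=6
  size 7 → [0,3,4,5,6,7,8]=21  [1,2,4,5,6,7,8]=2  [1,3,4,5,6,7,8]=7  [2,3,4,5,6,7,8]=7
  first=0(z) contributes 16
  first=1(b) contributes 28
  first=2(a) contributes 28
|[w]| = 72

72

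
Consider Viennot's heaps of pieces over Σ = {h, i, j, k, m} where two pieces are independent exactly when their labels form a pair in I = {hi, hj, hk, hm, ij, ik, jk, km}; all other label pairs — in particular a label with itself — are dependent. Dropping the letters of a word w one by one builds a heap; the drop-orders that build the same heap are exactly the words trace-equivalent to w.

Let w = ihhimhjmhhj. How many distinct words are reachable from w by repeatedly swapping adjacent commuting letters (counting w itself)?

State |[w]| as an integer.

462

#0=i has no predecessor
#1=h has no predecessor
#2=h depends on [1:h]
#3=i depends on [0:i]
#4=m depends on [3:i]
#5=h depends on [2:h]
#6=j depends on [4:m]
#7=m depends on [6:j]
#8=h depends on [5:h]
#9=h depends on [8:h]
#10=j depends on [7:m]
sources: [0:i, 1:h]
N(rest) = Σ N(rest − s) over sources s of rest; N(one piece) = 1:
  size 1 → [9]=1  [10]=1
  size 2 → [7,10]=1  [8,9]=1  [9,10]=2
  size 3 → [5,8,9]=1  [6,7,10]=1  [7,9,10]=3  [8,9,10]=3
  size 4 → [2,5,8,9]=1  [4,6,7,10]=1  [5,8,9,10]=4  [6,7,9,10]=4  [7,8,9,10]=6
  size 5 → [1,2,5,8,9]=1  [2,5,8,9,10]=5  [3,4,6,7,10]=1  [4,6,7,9,10]=5  [5,7,8,9,10]=10  [6,7,8,9,10]=10
  size 6 → [0,3,4,6,7,10]=1  [1,2,5,8,9,10]=6  [2,5,7,8,9,10]=15  [3,4,6,7,9,10]=6  [4,6,7,8,9,10]=15  [5,6,7,8,9,10]=20
  size 7 → [0,3,4,6,7,9,10]=7  [1,2,5,7,8,9,10]=21  [2,5,6,7,8,9,10]=35  [3,4,6,7,8,9,10]=21  [4,5,6,7,8,9,10]=35
  size 8 → [0,3,4,6,7,8,9,10]=28  [1,2,5,6,7,8,9,10]=56  [2,4,5,6,7,8,9,10]=70  [3,4,5,6,7,8,9,10]=56
  size 9 → [0,3,4,5,6,7,8,9,10]=84  [1,2,4,5,6,7,8,9,10]=126  [2,3,4,5,6,7,8,9,10]=126
  first=0(i) contributes 252
  first=1(h) contributes 210
|[w]| = 462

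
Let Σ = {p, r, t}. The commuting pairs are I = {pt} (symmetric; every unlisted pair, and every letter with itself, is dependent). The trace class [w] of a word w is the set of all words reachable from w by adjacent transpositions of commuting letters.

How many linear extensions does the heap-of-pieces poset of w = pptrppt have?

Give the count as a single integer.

9

piece 0:p — minimal
piece 1:p rests on {0:p}
piece 2:t — minimal
piece 3:r rests on {1:p, 2:t}
piece 4:p rests on {3:r}
piece 5:p rests on {4:p}
piece 6:t rests on {3:r}
minimal pieces: {0:p, 2:t}
ways to finish when only these pieces remain (= sum over removing one remaining piece with nothing left below it):
  1 left: {5}→1  {6}→1
  2 left: {4,5}→1  {5,6}→2
  3 left: {4,5,6}→3
  4 left: {3,4,5,6}→3
  5 left: {1,3,4,5,6}→3  {2,3,4,5,6}→3
  placing 0:p first → 6 extensions
  placing 2:t first → 3 extensions
total linear extensions = 9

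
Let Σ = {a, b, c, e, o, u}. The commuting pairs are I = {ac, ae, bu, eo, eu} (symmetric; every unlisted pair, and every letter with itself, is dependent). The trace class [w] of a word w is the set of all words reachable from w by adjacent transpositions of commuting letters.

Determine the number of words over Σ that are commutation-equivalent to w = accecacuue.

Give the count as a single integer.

piece 0:a — minimal
piece 1:c — minimal
piece 2:c rests on {1:c}
piece 3:e rests on {2:c}
piece 4:c rests on {3:e}
piece 5:a rests on {0:a}
piece 6:c rests on {4:c}
piece 7:u rests on {5:a, 6:c}
piece 8:u rests on {7:u}
piece 9:e rests on {6:c}
minimal pieces: {0:a, 1:c}
ways to finish when only these pieces remain (= sum over removing one remaining piece with nothing left below it):
  1 left: {8}→1  {9}→1
  2 left: {7,8}→1  {8,9}→2
  3 left: {5,7,8}→1  {7,8,9}→3
  4 left: {0,5,7,8}→1  {5,7,8,9}→4  {6,7,8,9}→3
  5 left: {0,5,7,8,9}→5  {4,6,7,8,9}→3  {5,6,7,8,9}→7
  6 left: {0,5,6,7,8,9}→12  {3,4,6,7,8,9}→3  {4,5,6,7,8,9}→10
  7 left: {0,4,5,6,7,8,9}→22  {2,3,4,6,7,8,9}→3  {3,4,5,6,7,8,9}→13
  8 left: {0,3,4,5,6,7,8,9}→35  {1,2,3,4,6,7,8,9}→3  {2,3,4,5,6,7,8,9}→16
  placing 0:a first → 19 extensions
  placing 1:c first → 51 extensions
total linear extensions = 70

70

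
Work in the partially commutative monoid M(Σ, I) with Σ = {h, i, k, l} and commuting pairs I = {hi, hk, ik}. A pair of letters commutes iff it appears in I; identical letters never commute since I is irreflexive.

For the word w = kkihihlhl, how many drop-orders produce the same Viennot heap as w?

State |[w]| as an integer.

90

drop 0:k onto floor
drop 1:k onto {0:k}
drop 2:i onto floor
drop 3:h onto floor
drop 4:i onto {2:i}
drop 5:h onto {3:h}
drop 6:l onto {1:k, 4:i, 5:h}
drop 7:h onto {6:l}
drop 8:l onto {7:h}
ground layer = {0:k, 2:i, 3:h}
drop-orders for the pieces not yet dropped (sum over which currently-grounded one goes next):
  1 to go: {8} 1
  2 to go: {7,8} 1
  3 to go: {6,7,8} 1
  4 to go: {1,6,7,8} 1  {4,6,7,8} 1  {5,6,7,8} 1
  5 to go: {0,1,6,7,8} 1  {1,4,6,7,8} 2  {1,5,6,7,8} 2  {2,4,6,7,8} 1  {3,5,6,7,8} 1  {4,5,6,7,8} 2
  6 to go: {0,1,4,6,7,8} 3  {0,1,5,6,7,8} 3  {1,2,4,6,7,8} 3  {1,3,5,6,7,8} 3  {1,4,5,6,7,8} 6  {2,4,5,6,7,8} 3  {3,4,5,6,7,8} 3
  7 to go: {0,1,2,4,6,7,8} 6  {0,1,3,5,6,7,8} 6  {0,1,4,5,6,7,8} 12  {1,2,4,5,6,7,8} 12  {1,3,4,5,6,7,8} 12  {2,3,4,5,6,7,8} 6
  if 0:k drops first: 30 orders
  if 2:i drops first: 30 orders
  if 3:h drops first: 30 orders
heap linearizations: 90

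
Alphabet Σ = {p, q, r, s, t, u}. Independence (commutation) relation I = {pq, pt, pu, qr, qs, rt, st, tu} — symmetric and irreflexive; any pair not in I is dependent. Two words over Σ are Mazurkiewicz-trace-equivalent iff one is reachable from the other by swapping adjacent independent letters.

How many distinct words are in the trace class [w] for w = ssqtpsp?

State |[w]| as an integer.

piece 0:s — minimal
piece 1:s rests on {0:s}
piece 2:q — minimal
piece 3:t rests on {2:q}
piece 4:p rests on {1:s}
piece 5:s rests on {4:p}
piece 6:p rests on {5:s}
minimal pieces: {0:s, 2:q}
ways to finish when only these pieces remain (= sum over removing one remaining piece with nothing left below it):
  1 left: {3}→1  {6}→1
  2 left: {2,3}→1  {3,6}→2  {5,6}→1
  3 left: {2,3,6}→3  {3,5,6}→3  {4,5,6}→1
  4 left: {1,4,5,6}→1  {2,3,5,6}→6  {3,4,5,6}→4
  5 left: {0,1,4,5,6}→1  {1,3,4,5,6}→5  {2,3,4,5,6}→10
  placing 0:s first → 15 extensions
  placing 2:q first → 6 extensions
total linear extensions = 21

21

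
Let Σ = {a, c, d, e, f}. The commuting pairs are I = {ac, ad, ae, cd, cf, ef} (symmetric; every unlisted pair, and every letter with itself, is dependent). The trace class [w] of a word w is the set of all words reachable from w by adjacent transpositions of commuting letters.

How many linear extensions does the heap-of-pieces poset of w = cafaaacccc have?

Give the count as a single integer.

#0=c has no predecessor
#1=a has no predecessor
#2=f depends on [1:a]
#3=a depends on [2:f]
#4=a depends on [3:a]
#5=a depends on [4:a]
#6=c depends on [0:c]
#7=c depends on [6:c]
#8=c depends on [7:c]
#9=c depends on [8:c]
sources: [0:c, 1:a]
N(rest) = Σ N(rest − s) over sources s of rest; N(one piece) = 1:
  size 1 → [5]=1  [9]=1
  size 2 → [4,5]=1  [5,9]=2  [8,9]=1
  size 3 → [3,4,5]=1  [4,5,9]=3  [5,8,9]=3  [7,8,9]=1
  size 4 → [2,3,4,5]=1  [3,4,5,9]=4  [4,5,8,9]=6  [5,7,8,9]=4  [6,7,8,9]=1
  size 5 → [0,6,7,8,9]=1  [1,2,3,4,5]=1  [2,3,4,5,9]=5  [3,4,5,8,9]=10  [4,5,7,8,9]=10  [5,6,7,8,9]=5
  size 6 → [0,5,6,7,8,9]=6  [1,2,3,4,5,9]=6  [2,3,4,5,8,9]=15  [3,4,5,7,8,9]=20  [4,5,6,7,8,9]=15
  size 7 → [0,4,5,6,7,8,9]=21  [1,2,3,4,5,8,9]=21  [2,3,4,5,7,8,9]=35  [3,4,5,6,7,8,9]=35
  size 8 → [0,3,4,5,6,7,8,9]=56  [1,2,3,4,5,7,8,9]=56  [2,3,4,5,6,7,8,9]=70
  first=0(c) contributes 126
  first=1(a) contributes 126
|[w]| = 252

252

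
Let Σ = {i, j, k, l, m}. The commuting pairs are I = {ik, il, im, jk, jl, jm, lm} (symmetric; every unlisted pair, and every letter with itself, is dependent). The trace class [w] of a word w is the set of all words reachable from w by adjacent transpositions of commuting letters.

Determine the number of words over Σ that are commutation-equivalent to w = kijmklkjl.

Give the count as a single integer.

drop 0:k onto floor
drop 1:i onto floor
drop 2:j onto {1:i}
drop 3:m onto {0:k}
drop 4:k onto {3:m}
drop 5:l onto {4:k}
drop 6:k onto {5:l}
drop 7:j onto {2:j}
drop 8:l onto {6:k}
ground layer = {0:k, 1:i}
drop-orders for the pieces not yet dropped (sum over which currently-grounded one goes next):
  1 to go: {7} 1  {8} 1
  2 to go: {2,7} 1  {6,8} 1  {7,8} 2
  3 to go: {1,2,7} 1  {2,7,8} 3  {5,6,8} 1  {6,7,8} 3
  4 to go: {1,2,7,8} 4  {2,6,7,8} 6  {4,5,6,8} 1  {5,6,7,8} 4
  5 to go: {1,2,6,7,8} 10  {2,5,6,7,8} 10  {3,4,5,6,8} 1  {4,5,6,7,8} 5
  6 to go: {0,3,4,5,6,8} 1  {1,2,5,6,7,8} 20  {2,4,5,6,7,8} 15  {3,4,5,6,7,8} 6
  7 to go: {0,3,4,5,6,7,8} 7  {1,2,4,5,6,7,8} 35  {2,3,4,5,6,7,8} 21
  if 0:k drops first: 56 orders
  if 1:i drops first: 28 orders
heap linearizations: 84

84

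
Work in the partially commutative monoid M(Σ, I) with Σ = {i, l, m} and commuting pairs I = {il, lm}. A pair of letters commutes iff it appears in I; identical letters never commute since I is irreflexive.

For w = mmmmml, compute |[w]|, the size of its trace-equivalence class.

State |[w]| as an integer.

6

#0=m has no predecessor
#1=m depends on [0:m]
#2=m depends on [1:m]
#3=m depends on [2:m]
#4=m depends on [3:m]
#5=l has no predecessor
sources: [0:m, 5:l]
N(rest) = Σ N(rest − s) over sources s of rest; N(one piece) = 1:
  size 1 → [4]=1  [5]=1
  size 2 → [3,4]=1  [4,5]=2
  size 3 → [2,3,4]=1  [3,4,5]=3
  size 4 → [1,2,3,4]=1  [2,3,4,5]=4
  first=0(m) contributes 5
  first=5(l) contributes 1
|[w]| = 6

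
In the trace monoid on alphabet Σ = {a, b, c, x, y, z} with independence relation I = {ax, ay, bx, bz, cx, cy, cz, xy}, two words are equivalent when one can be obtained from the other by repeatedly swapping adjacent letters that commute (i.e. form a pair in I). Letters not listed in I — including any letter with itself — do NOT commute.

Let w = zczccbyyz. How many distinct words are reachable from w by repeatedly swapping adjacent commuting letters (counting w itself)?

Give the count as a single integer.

piece 0:z — minimal
piece 1:c — minimal
piece 2:z rests on {0:z}
piece 3:c rests on {1:c}
piece 4:c rests on {3:c}
piece 5:b rests on {4:c}
piece 6:y rests on {2:z, 5:b}
piece 7:y rests on {6:y}
piece 8:z rests on {7:y}
minimal pieces: {0:z, 1:c}
ways to finish when only these pieces remain (= sum over removing one remaining piece with nothing left below it):
  1 left: {8}→1
  2 left: {7,8}→1
  3 left: {6,7,8}→1
  4 left: {2,6,7,8}→1  {5,6,7,8}→1
  5 left: {0,2,6,7,8}→1  {2,5,6,7,8}→2  {4,5,6,7,8}→1
  6 left: {0,2,5,6,7,8}→3  {2,4,5,6,7,8}→3  {3,4,5,6,7,8}→1
  7 left: {0,2,4,5,6,7,8}→6  {1,3,4,5,6,7,8}→1  {2,3,4,5,6,7,8}→4
  placing 0:z first → 5 extensions
  placing 1:c first → 10 extensions
total linear extensions = 15

15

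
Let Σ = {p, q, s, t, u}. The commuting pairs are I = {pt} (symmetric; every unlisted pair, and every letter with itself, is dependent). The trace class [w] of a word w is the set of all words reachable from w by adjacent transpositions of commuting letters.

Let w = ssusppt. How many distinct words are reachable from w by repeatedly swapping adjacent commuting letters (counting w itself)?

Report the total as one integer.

3

piece 0:s — minimal
piece 1:s rests on {0:s}
piece 2:u rests on {1:s}
piece 3:s rests on {2:u}
piece 4:p rests on {3:s}
piece 5:p rests on {4:p}
piece 6:t rests on {3:s}
minimal pieces: {0:s}
ways to finish when only these pieces remain (= sum over removing one remaining piece with nothing left below it):
  1 left: {5}→1  {6}→1
  2 left: {4,5}→1  {5,6}→2
  3 left: {4,5,6}→3
  4 left: {3,4,5,6}→3
  5 left: {2,3,4,5,6}→3
  placing 0:s first → 3 extensions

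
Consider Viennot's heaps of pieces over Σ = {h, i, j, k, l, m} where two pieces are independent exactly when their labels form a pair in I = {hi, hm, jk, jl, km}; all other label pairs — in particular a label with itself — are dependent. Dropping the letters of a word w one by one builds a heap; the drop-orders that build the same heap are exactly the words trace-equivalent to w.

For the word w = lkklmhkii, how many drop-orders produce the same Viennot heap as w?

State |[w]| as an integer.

3

piece 0:l — minimal
piece 1:k rests on {0:l}
piece 2:k rests on {1:k}
piece 3:l rests on {2:k}
piece 4:m rests on {3:l}
piece 5:h rests on {3:l}
piece 6:k rests on {5:h}
piece 7:i rests on {4:m, 6:k}
piece 8:i rests on {7:i}
minimal pieces: {0:l}
ways to finish when only these pieces remain (= sum over removing one remaining piece with nothing left below it):
  1 left: {8}→1
  2 left: {7,8}→1
  3 left: {4,7,8}→1  {6,7,8}→1
  4 left: {4,6,7,8}→2  {5,6,7,8}→1
  5 left: {4,5,6,7,8}→3
  6 left: {3,4,5,6,7,8}→3
  7 left: {2,3,4,5,6,7,8}→3
  placing 0:l first → 3 extensions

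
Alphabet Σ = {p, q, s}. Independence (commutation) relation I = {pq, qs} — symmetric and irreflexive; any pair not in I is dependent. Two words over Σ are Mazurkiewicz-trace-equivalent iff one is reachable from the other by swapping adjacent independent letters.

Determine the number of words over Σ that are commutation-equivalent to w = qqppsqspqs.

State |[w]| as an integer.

210

drop 0:q onto floor
drop 1:q onto {0:q}
drop 2:p onto floor
drop 3:p onto {2:p}
drop 4:s onto {3:p}
drop 5:q onto {1:q}
drop 6:s onto {4:s}
drop 7:p onto {6:s}
drop 8:q onto {5:q}
drop 9:s onto {7:p}
ground layer = {0:q, 2:p}
drop-orders for the pieces not yet dropped (sum over which currently-grounded one goes next):
  1 to go: {8} 1  {9} 1
  2 to go: {5,8} 1  {7,9} 1  {8,9} 2
  3 to go: {1,5,8} 1  {5,8,9} 3  {6,7,9} 1  {7,8,9} 3
  4 to go: {0,1,5,8} 1  {1,5,8,9} 4  {4,6,7,9} 1  {5,7,8,9} 6  {6,7,8,9} 4
  5 to go: {0,1,5,8,9} 5  {1,5,7,8,9} 10  {3,4,6,7,9} 1  {4,6,7,8,9} 5  {5,6,7,8,9} 10
  6 to go: {0,1,5,7,8,9} 15  {1,5,6,7,8,9} 20  {2,3,4,6,7,9} 1  {3,4,6,7,8,9} 6  {4,5,6,7,8,9} 15
  7 to go: {0,1,5,6,7,8,9} 35  {1,4,5,6,7,8,9} 35  {2,3,4,6,7,8,9} 7  {3,4,5,6,7,8,9} 21
  8 to go: {0,1,4,5,6,7,8,9} 70  {1,3,4,5,6,7,8,9} 56  {2,3,4,5,6,7,8,9} 28
  if 0:q drops first: 84 orders
  if 2:p drops first: 126 orders
heap linearizations: 210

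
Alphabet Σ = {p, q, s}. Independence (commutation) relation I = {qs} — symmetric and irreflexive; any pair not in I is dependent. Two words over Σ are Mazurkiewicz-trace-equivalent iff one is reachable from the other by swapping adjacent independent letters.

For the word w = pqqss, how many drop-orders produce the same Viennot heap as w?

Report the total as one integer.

6

0(p) covers ∅
1(q) covers 0:p
2(q) covers 1:q
3(s) covers 0:p
4(s) covers 3:s
floor of heap: 0:p
completions by unplaced set U, small U first (add the entries for U minus each lowest piece of U):
  |U|=1: {2}:1  {4}:1
  |U|=2: {1,2}:1  {2,4}:2  {3,4}:1
  |U|=3: {1,2,4}:3  {2,3,4}:3
  start at 0(p): 6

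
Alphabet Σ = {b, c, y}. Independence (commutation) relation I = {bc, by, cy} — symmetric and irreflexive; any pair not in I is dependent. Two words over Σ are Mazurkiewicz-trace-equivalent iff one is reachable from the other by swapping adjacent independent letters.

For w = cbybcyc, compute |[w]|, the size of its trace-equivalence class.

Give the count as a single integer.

drop 0:c onto floor
drop 1:b onto floor
drop 2:y onto floor
drop 3:b onto {1:b}
drop 4:c onto {0:c}
drop 5:y onto {2:y}
drop 6:c onto {4:c}
ground layer = {0:c, 1:b, 2:y}
drop-orders for the pieces not yet dropped (sum over which currently-grounded one goes next):
  1 to go: {3} 1  {5} 1  {6} 1
  2 to go: {1,3} 1  {2,5} 1  {3,5} 2  {3,6} 2  {4,6} 1  {5,6} 2
  3 to go: {0,4,6} 1  {1,3,5} 3  {1,3,6} 3  {2,3,5} 3  {2,5,6} 3  {3,4,6} 3  {3,5,6} 6  {4,5,6} 3
  4 to go: {0,3,4,6} 4  {0,4,5,6} 4  {1,2,3,5} 6  {1,3,4,6} 6  {1,3,5,6} 12  {2,3,5,6} 12  {2,4,5,6} 6  {3,4,5,6} 12
  5 to go: {0,1,3,4,6} 10  {0,2,4,5,6} 10  {0,3,4,5,6} 20  {1,2,3,5,6} 30  {1,3,4,5,6} 30  {2,3,4,5,6} 30
  if 0:c drops first: 90 orders
  if 1:b drops first: 60 orders
  if 2:y drops first: 60 orders
heap linearizations: 210

210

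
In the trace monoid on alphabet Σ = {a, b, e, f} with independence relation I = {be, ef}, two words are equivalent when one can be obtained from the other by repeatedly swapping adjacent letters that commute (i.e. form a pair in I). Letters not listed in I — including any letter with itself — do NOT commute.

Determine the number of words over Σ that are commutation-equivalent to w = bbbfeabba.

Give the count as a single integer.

5

drop 0:b onto floor
drop 1:b onto {0:b}
drop 2:b onto {1:b}
drop 3:f onto {2:b}
drop 4:e onto floor
drop 5:a onto {3:f, 4:e}
drop 6:b onto {5:a}
drop 7:b onto {6:b}
drop 8:a onto {7:b}
ground layer = {0:b, 4:e}
drop-orders for the pieces not yet dropped (sum over which currently-grounded one goes next):
  1 to go: {8} 1
  2 to go: {7,8} 1
  3 to go: {6,7,8} 1
  4 to go: {5,6,7,8} 1
  5 to go: {3,5,6,7,8} 1  {4,5,6,7,8} 1
  6 to go: {2,3,5,6,7,8} 1  {3,4,5,6,7,8} 2
  7 to go: {1,2,3,5,6,7,8} 1  {2,3,4,5,6,7,8} 3
  if 0:b drops first: 4 orders
  if 4:e drops first: 1 orders
heap linearizations: 5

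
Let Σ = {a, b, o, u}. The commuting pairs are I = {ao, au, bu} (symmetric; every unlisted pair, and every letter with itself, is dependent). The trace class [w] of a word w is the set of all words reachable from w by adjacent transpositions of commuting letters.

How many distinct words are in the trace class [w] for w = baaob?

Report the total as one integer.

drop 0:b onto floor
drop 1:a onto {0:b}
drop 2:a onto {1:a}
drop 3:o onto {0:b}
drop 4:b onto {2:a, 3:o}
ground layer = {0:b}
drop-orders for the pieces not yet dropped (sum over which currently-grounded one goes next):
  1 to go: {4} 1
  2 to go: {2,4} 1  {3,4} 1
  3 to go: {1,2,4} 1  {2,3,4} 2
  if 0:b drops first: 3 orders

3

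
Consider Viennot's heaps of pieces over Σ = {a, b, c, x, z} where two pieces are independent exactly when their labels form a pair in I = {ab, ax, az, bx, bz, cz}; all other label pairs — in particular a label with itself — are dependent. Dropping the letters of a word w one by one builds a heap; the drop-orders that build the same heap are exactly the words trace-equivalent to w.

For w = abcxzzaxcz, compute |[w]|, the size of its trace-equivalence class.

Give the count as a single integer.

#0=a has no predecessor
#1=b has no predecessor
#2=c depends on [0:a, 1:b]
#3=x depends on [2:c]
#4=z depends on [3:x]
#5=z depends on [4:z]
#6=a depends on [2:c]
#7=x depends on [5:z]
#8=c depends on [6:a, 7:x]
#9=z depends on [7:x]
sources: [0:a, 1:b]
N(rest) = Σ N(rest − s) over sources s of rest; N(one piece) = 1:
  size 1 → [8]=1  [9]=1
  size 2 → [6,8]=1  [8,9]=2
  size 3 → [6,8,9]=3  [7,8,9]=2
  size 4 → [5,7,8,9]=2  [6,7,8,9]=5
  size 5 → [4,5,7,8,9]=2  [5,6,7,8,9]=7
  size 6 → [3,4,5,7,8,9]=2  [4,5,6,7,8,9]=9
  size 7 → [3,4,5,6,7,8,9]=11
  size 8 → [2,3,4,5,6,7,8,9]=11
  first=0(a) contributes 11
  first=1(b) contributes 11
|[w]| = 22

22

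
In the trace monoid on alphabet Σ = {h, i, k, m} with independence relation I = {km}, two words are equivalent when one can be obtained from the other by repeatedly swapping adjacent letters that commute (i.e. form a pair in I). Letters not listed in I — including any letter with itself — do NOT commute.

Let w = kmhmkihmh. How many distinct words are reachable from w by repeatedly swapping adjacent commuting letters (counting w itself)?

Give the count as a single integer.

drop 0:k onto floor
drop 1:m onto floor
drop 2:h onto {0:k, 1:m}
drop 3:m onto {2:h}
drop 4:k onto {2:h}
drop 5:i onto {3:m, 4:k}
drop 6:h onto {5:i}
drop 7:m onto {6:h}
drop 8:h onto {7:m}
ground layer = {0:k, 1:m}
drop-orders for the pieces not yet dropped (sum over which currently-grounded one goes next):
  1 to go: {8} 1
  2 to go: {7,8} 1
  3 to go: {6,7,8} 1
  4 to go: {5,6,7,8} 1
  5 to go: {3,5,6,7,8} 1  {4,5,6,7,8} 1
  6 to go: {3,4,5,6,7,8} 2
  7 to go: {2,3,4,5,6,7,8} 2
  if 0:k drops first: 2 orders
  if 1:m drops first: 2 orders
heap linearizations: 4

4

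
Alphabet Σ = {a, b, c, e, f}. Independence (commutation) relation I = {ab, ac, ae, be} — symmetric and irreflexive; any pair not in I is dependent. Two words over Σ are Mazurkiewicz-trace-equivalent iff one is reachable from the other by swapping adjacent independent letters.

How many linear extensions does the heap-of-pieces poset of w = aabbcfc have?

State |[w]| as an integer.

piece 0:a — minimal
piece 1:a rests on {0:a}
piece 2:b — minimal
piece 3:b rests on {2:b}
piece 4:c rests on {3:b}
piece 5:f rests on {1:a, 4:c}
piece 6:c rests on {5:f}
minimal pieces: {0:a, 2:b}
ways to finish when only these pieces remain (= sum over removing one remaining piece with nothing left below it):
  1 left: {6}→1
  2 left: {5,6}→1
  3 left: {1,5,6}→1  {4,5,6}→1
  4 left: {0,1,5,6}→1  {1,4,5,6}→2  {3,4,5,6}→1
  5 left: {0,1,4,5,6}→3  {1,3,4,5,6}→3  {2,3,4,5,6}→1
  placing 0:a first → 4 extensions
  placing 2:b first → 6 extensions
total linear extensions = 10

10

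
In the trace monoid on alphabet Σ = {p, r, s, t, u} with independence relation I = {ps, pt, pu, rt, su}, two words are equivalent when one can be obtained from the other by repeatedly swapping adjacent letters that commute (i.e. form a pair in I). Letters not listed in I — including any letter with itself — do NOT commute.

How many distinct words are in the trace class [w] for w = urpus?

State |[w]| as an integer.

6

piece 0:u — minimal
piece 1:r rests on {0:u}
piece 2:p rests on {1:r}
piece 3:u rests on {1:r}
piece 4:s rests on {1:r}
minimal pieces: {0:u}
ways to finish when only these pieces remain (= sum over removing one remaining piece with nothing left below it):
  1 left: {2}→1  {3}→1  {4}→1
  2 left: {2,3}→2  {2,4}→2  {3,4}→2
  3 left: {2,3,4}→6
  placing 0:u first → 6 extensions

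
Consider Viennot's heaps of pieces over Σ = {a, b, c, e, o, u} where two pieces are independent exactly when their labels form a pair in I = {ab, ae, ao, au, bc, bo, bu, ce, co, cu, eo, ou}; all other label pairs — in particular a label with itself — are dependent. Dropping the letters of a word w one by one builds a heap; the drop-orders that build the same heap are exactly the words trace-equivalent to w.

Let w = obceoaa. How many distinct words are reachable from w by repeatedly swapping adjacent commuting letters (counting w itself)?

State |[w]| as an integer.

#0=o has no predecessor
#1=b has no predecessor
#2=c has no predecessor
#3=e depends on [1:b]
#4=o depends on [0:o]
#5=a depends on [2:c]
#6=a depends on [5:a]
sources: [0:o, 1:b, 2:c]
N(rest) = Σ N(rest − s) over sources s of rest; N(one piece) = 1:
  size 1 → [3]=1  [4]=1  [6]=1
  size 2 → [0,4]=1  [1,3]=1  [3,4]=2  [3,6]=2  [4,6]=2  [5,6]=1
  size 3 → [0,3,4]=3  [0,4,6]=3  [1,3,4]=3  [1,3,6]=3  [2,5,6]=1  [3,4,6]=6  [3,5,6]=3  [4,5,6]=3
  size 4 → [0,1,3,4]=6  [0,3,4,6]=12  [0,4,5,6]=6  [1,3,4,6]=12  [1,3,5,6]=6  [2,3,5,6]=4  [2,4,5,6]=4  [3,4,5,6]=12
  size 5 → [0,1,3,4,6]=30  [0,2,4,5,6]=10  [0,3,4,5,6]=30  [1,2,3,5,6]=10  [1,3,4,5,6]=30  [2,3,4,5,6]=20
  first=0(o) contributes 60
  first=1(b) contributes 60
  first=2(c) contributes 90
|[w]| = 210

210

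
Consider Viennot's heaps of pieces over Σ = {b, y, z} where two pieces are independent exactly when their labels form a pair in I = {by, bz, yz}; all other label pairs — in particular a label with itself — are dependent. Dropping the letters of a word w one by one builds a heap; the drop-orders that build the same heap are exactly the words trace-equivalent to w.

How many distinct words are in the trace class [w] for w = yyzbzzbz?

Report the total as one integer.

420

#0=y has no predecessor
#1=y depends on [0:y]
#2=z has no predecessor
#3=b has no predecessor
#4=z depends on [2:z]
#5=z depends on [4:z]
#6=b depends on [3:b]
#7=z depends on [5:z]
sources: [0:y, 2:z, 3:b]
N(rest) = Σ N(rest − s) over sources s of rest; N(one piece) = 1:
  size 1 → [1]=1  [6]=1  [7]=1
  size 2 → [0,1]=1  [1,6]=2  [1,7]=2  [3,6]=1  [5,7]=1  [6,7]=2
  size 3 → [0,1,6]=3  [0,1,7]=3  [1,3,6]=3  [1,5,7]=3  [1,6,7]=6  [3,6,7]=3  [4,5,7]=1  [5,6,7]=3
  size 4 → [0,1,3,6]=6  [0,1,5,7]=6  [0,1,6,7]=12  [1,3,6,7]=12  [1,4,5,7]=4  [1,5,6,7]=12  [2,4,5,7]=1  [3,5,6,7]=6  [4,5,6,7]=4
  size 5 → [0,1,3,6,7]=30  [0,1,4,5,7]=10  [0,1,5,6,7]=30  [1,2,4,5,7]=5  [1,3,5,6,7]=30  [1,4,5,6,7]=20  [2,4,5,6,7]=5  [3,4,5,6,7]=10
  size 6 → [0,1,2,4,5,7]=15  [0,1,3,5,6,7]=90  [0,1,4,5,6,7]=60  [1,2,4,5,6,7]=30  [1,3,4,5,6,7]=60  [2,3,4,5,6,7]=15
  first=0(y) contributes 105
  first=2(z) contributes 210
  first=3(b) contributes 105
|[w]| = 420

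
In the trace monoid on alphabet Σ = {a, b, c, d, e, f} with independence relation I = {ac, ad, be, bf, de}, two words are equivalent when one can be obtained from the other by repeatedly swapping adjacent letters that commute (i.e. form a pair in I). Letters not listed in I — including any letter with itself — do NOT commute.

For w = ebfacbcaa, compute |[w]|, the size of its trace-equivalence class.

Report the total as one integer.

#0=e has no predecessor
#1=b has no predecessor
#2=f depends on [0:e]
#3=a depends on [1:b, 2:f]
#4=c depends on [1:b, 2:f]
#5=b depends on [3:a, 4:c]
#6=c depends on [5:b]
#7=a depends on [5:b]
#8=a depends on [7:a]
sources: [0:e, 1:b]
N(rest) = Σ N(rest − s) over sources s of rest; N(one piece) = 1:
  size 1 → [6]=1  [8]=1
  size 2 → [6,8]=2  [7,8]=1
  size 3 → [6,7,8]=3
  size 4 → [5,6,7,8]=3
  size 5 → [3,5,6,7,8]=3  [4,5,6,7,8]=3
  size 6 → [3,4,5,6,7,8]=6
  size 7 → [1,3,4,5,6,7,8]=6  [2,3,4,5,6,7,8]=6
  first=0(e) contributes 12
  first=1(b) contributes 6
|[w]| = 18

18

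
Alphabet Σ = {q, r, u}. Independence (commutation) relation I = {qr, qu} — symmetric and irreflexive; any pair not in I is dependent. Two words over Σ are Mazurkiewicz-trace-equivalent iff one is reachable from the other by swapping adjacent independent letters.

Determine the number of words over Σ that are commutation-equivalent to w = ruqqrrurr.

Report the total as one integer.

drop 0:r onto floor
drop 1:u onto {0:r}
drop 2:q onto floor
drop 3:q onto {2:q}
drop 4:r onto {1:u}
drop 5:r onto {4:r}
drop 6:u onto {5:r}
drop 7:r onto {6:u}
drop 8:r onto {7:r}
ground layer = {0:r, 2:q}
drop-orders for the pieces not yet dropped (sum over which currently-grounded one goes next):
  1 to go: {3} 1  {8} 1
  2 to go: {2,3} 1  {3,8} 2  {7,8} 1
  3 to go: {2,3,8} 3  {3,7,8} 3  {6,7,8} 1
  4 to go: {2,3,7,8} 6  {3,6,7,8} 4  {5,6,7,8} 1
  5 to go: {2,3,6,7,8} 10  {3,5,6,7,8} 5  {4,5,6,7,8} 1
  6 to go: {1,4,5,6,7,8} 1  {2,3,5,6,7,8} 15  {3,4,5,6,7,8} 6
  7 to go: {0,1,4,5,6,7,8} 1  {1,3,4,5,6,7,8} 7  {2,3,4,5,6,7,8} 21
  if 0:r drops first: 28 orders
  if 2:q drops first: 8 orders
heap linearizations: 36

36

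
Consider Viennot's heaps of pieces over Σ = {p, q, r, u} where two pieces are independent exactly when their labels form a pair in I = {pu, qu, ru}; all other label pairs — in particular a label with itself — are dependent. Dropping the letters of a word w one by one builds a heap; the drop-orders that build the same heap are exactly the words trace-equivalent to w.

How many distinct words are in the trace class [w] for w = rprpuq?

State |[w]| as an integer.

drop 0:r onto floor
drop 1:p onto {0:r}
drop 2:r onto {1:p}
drop 3:p onto {2:r}
drop 4:u onto floor
drop 5:q onto {3:p}
ground layer = {0:r, 4:u}
drop-orders for the pieces not yet dropped (sum over which currently-grounded one goes next):
  1 to go: {4} 1  {5} 1
  2 to go: {3,5} 1  {4,5} 2
  3 to go: {2,3,5} 1  {3,4,5} 3
  4 to go: {1,2,3,5} 1  {2,3,4,5} 4
  if 0:r drops first: 5 orders
  if 4:u drops first: 1 orders
heap linearizations: 6

6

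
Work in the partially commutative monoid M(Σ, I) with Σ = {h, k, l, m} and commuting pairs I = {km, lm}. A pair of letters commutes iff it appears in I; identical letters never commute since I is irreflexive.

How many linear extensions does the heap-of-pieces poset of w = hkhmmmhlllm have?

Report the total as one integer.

0(h) covers ∅
1(k) covers 0:h
2(h) covers 1:k
3(m) covers 2:h
4(m) covers 3:m
5(m) covers 4:m
6(h) covers 5:m
7(l) covers 6:h
8(l) covers 7:l
9(l) covers 8:l
10(m) covers 6:h
floor of heap: 0:h
completions by unplaced set U, small U first (add the entries for U minus each lowest piece of U):
  |U|=1: {9}:1  {10}:1
  |U|=2: {8,9}:1  {9,10}:2
  |U|=3: {7,8,9}:1  {8,9,10}:3
  |U|=4: {7,8,9,10}:4
  |U|=5: {6,7,8,9,10}:4
  |U|=6: {5,6,7,8,9,10}:4
  |U|=7: {4,5,6,7,8,9,10}:4
  |U|=8: {3,4,5,6,7,8,9,10}:4
  |U|=9: {2,3,4,5,6,7,8,9,10}:4
  start at 0(h): 4

4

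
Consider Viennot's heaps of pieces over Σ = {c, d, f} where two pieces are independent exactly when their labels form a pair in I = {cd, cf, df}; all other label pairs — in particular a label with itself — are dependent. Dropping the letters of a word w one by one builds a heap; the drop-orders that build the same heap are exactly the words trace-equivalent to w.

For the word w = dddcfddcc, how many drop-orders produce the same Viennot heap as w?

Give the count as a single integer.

504

0(d) covers ∅
1(d) covers 0:d
2(d) covers 1:d
3(c) covers ∅
4(f) covers ∅
5(d) covers 2:d
6(d) covers 5:d
7(c) covers 3:c
8(c) covers 7:c
floor of heap: 0:d, 3:c, 4:f
completions by unplaced set U, small U first (add the entries for U minus each lowest piece of U):
  |U|=1: {4}:1  {6}:1  {8}:1
  |U|=2: {4,6}:2  {4,8}:2  {5,6}:1  {6,8}:2  {7,8}:1
  |U|=3: {2,5,6}:1  {3,7,8}:1  {4,5,6}:3  {4,6,8}:6  {4,7,8}:3  {5,6,8}:3  {6,7,8}:3
  |U|=4: {1,2,5,6}:1  {2,4,5,6}:4  {2,5,6,8}:4  {3,4,7,8}:4  {3,6,7,8}:4  {4,5,6,8}:12  {4,6,7,8}:12  {5,6,7,8}:6
  |U|=5: {0,1,2,5,6}:1  {1,2,4,5,6}:5  {1,2,5,6,8}:5  {2,4,5,6,8}:20  {2,5,6,7,8}:10  {3,4,6,7,8}:20  {3,5,6,7,8}:10  {4,5,6,7,8}:30
  |U|=6: {0,1,2,4,5,6}:6  {0,1,2,5,6,8}:6  {1,2,4,5,6,8}:30  {1,2,5,6,7,8}:15  {2,3,5,6,7,8}:20  {2,4,5,6,7,8}:60  {3,4,5,6,7,8}:60
  |U|=7: {0,1,2,4,5,6,8}:42  {0,1,2,5,6,7,8}:21  {1,2,3,5,6,7,8}:35  {1,2,4,5,6,7,8}:105  {2,3,4,5,6,7,8}:140
  start at 0(d): 280
  start at 3(c): 168
  start at 4(f): 56
sum over floor = 504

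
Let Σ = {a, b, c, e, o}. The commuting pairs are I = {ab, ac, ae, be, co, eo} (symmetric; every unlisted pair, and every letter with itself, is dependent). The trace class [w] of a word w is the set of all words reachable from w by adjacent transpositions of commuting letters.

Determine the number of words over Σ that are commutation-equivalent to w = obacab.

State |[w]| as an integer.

#0=o has no predecessor
#1=b depends on [0:o]
#2=a depends on [0:o]
#3=c depends on [1:b]
#4=a depends on [2:a]
#5=b depends on [3:c]
sources: [0:o]
N(rest) = Σ N(rest − s) over sources s of rest; N(one piece) = 1:
  size 1 → [4]=1  [5]=1
  size 2 → [2,4]=1  [3,5]=1  [4,5]=2
  size 3 → [1,3,5]=1  [2,4,5]=3  [3,4,5]=3
  size 4 → [1,3,4,5]=4  [2,3,4,5]=6
  first=0(o) contributes 10

10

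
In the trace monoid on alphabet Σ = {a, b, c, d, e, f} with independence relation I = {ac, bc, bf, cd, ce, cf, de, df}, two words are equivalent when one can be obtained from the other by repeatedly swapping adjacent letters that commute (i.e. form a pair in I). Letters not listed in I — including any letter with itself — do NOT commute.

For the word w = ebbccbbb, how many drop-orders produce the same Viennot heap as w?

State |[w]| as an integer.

#0=e has no predecessor
#1=b depends on [0:e]
#2=b depends on [1:b]
#3=c has no predecessor
#4=c depends on [3:c]
#5=b depends on [2:b]
#6=b depends on [5:b]
#7=b depends on [6:b]
sources: [0:e, 3:c]
N(rest) = Σ N(rest − s) over sources s of rest; N(one piece) = 1:
  size 1 → [4]=1  [7]=1
  size 2 → [3,4]=1  [4,7]=2  [6,7]=1
  size 3 → [3,4,7]=3  [4,6,7]=3  [5,6,7]=1
  size 4 → [2,5,6,7]=1  [3,4,6,7]=6  [4,5,6,7]=4
  size 5 → [1,2,5,6,7]=1  [2,4,5,6,7]=5  [3,4,5,6,7]=10
  size 6 → [0,1,2,5,6,7]=1  [1,2,4,5,6,7]=6  [2,3,4,5,6,7]=15
  first=0(e) contributes 21
  first=3(c) contributes 7
|[w]| = 28

28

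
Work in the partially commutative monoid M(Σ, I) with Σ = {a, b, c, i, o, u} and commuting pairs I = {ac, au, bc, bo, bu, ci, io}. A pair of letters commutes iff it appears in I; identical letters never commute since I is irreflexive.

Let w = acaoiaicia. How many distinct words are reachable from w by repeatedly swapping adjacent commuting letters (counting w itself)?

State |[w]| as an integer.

38

piece 0:a — minimal
piece 1:c — minimal
piece 2:a rests on {0:a}
piece 3:o rests on {1:c, 2:a}
piece 4:i rests on {2:a}
piece 5:a rests on {3:o, 4:i}
piece 6:i rests on {5:a}
piece 7:c rests on {3:o}
piece 8:i rests on {6:i}
piece 9:a rests on {8:i}
minimal pieces: {0:a, 1:c}
ways to finish when only these pieces remain (= sum over removing one remaining piece with nothing left below it):
  1 left: {7}→1  {9}→1
  2 left: {7,9}→2  {8,9}→1
  3 left: {6,8,9}→1  {7,8,9}→3
  4 left: {5,6,8,9}→1  {6,7,8,9}→4
  5 left: {4,5,6,8,9}→1  {5,6,7,8,9}→5
  6 left: {3,5,6,7,8,9}→5  {4,5,6,7,8,9}→6
  7 left: {1,3,5,6,7,8,9}→5  {3,4,5,6,7,8,9}→11
  8 left: {1,3,4,5,6,7,8,9}→16  {2,3,4,5,6,7,8,9}→11
  placing 0:a first → 27 extensions
  placing 1:c first → 11 extensions
total linear extensions = 38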